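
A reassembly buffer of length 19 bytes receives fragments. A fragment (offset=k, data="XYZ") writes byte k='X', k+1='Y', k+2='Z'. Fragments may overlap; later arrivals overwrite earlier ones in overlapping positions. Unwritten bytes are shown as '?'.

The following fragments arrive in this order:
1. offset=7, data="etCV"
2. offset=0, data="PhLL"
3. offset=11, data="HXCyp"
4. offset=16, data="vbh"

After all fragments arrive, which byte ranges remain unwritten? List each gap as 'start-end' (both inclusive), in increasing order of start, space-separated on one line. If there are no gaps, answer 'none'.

Answer: 4-6

Derivation:
Fragment 1: offset=7 len=4
Fragment 2: offset=0 len=4
Fragment 3: offset=11 len=5
Fragment 4: offset=16 len=3
Gaps: 4-6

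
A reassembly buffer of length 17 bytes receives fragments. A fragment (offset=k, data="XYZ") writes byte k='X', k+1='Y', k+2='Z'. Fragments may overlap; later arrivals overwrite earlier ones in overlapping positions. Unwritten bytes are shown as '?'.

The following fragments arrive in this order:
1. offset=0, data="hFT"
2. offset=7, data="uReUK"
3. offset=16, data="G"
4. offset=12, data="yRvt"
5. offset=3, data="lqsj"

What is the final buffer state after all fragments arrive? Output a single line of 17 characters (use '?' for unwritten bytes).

Fragment 1: offset=0 data="hFT" -> buffer=hFT??????????????
Fragment 2: offset=7 data="uReUK" -> buffer=hFT????uReUK?????
Fragment 3: offset=16 data="G" -> buffer=hFT????uReUK????G
Fragment 4: offset=12 data="yRvt" -> buffer=hFT????uReUKyRvtG
Fragment 5: offset=3 data="lqsj" -> buffer=hFTlqsjuReUKyRvtG

Answer: hFTlqsjuReUKyRvtG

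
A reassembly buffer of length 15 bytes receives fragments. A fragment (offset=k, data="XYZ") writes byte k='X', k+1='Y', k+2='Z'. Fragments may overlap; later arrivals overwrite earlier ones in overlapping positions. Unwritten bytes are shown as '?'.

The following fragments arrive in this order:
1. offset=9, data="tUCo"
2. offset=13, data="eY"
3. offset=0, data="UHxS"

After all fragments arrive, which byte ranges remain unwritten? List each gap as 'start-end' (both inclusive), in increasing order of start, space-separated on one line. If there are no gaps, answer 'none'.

Answer: 4-8

Derivation:
Fragment 1: offset=9 len=4
Fragment 2: offset=13 len=2
Fragment 3: offset=0 len=4
Gaps: 4-8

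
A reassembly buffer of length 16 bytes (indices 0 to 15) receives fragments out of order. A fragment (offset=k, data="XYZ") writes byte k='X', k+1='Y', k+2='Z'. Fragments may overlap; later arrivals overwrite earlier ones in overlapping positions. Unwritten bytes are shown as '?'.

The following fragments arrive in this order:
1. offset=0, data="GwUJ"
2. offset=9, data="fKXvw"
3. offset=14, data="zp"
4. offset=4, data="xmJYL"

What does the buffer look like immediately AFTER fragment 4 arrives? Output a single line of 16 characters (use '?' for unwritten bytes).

Answer: GwUJxmJYLfKXvwzp

Derivation:
Fragment 1: offset=0 data="GwUJ" -> buffer=GwUJ????????????
Fragment 2: offset=9 data="fKXvw" -> buffer=GwUJ?????fKXvw??
Fragment 3: offset=14 data="zp" -> buffer=GwUJ?????fKXvwzp
Fragment 4: offset=4 data="xmJYL" -> buffer=GwUJxmJYLfKXvwzp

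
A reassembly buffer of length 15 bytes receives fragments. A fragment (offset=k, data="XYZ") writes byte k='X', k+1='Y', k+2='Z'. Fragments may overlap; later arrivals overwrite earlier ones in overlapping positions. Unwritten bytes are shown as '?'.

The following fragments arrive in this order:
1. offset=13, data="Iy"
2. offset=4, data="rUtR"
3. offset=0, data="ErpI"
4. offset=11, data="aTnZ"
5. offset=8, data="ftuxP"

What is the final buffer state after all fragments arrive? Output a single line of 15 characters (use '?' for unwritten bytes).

Answer: ErpIrUtRftuxPnZ

Derivation:
Fragment 1: offset=13 data="Iy" -> buffer=?????????????Iy
Fragment 2: offset=4 data="rUtR" -> buffer=????rUtR?????Iy
Fragment 3: offset=0 data="ErpI" -> buffer=ErpIrUtR?????Iy
Fragment 4: offset=11 data="aTnZ" -> buffer=ErpIrUtR???aTnZ
Fragment 5: offset=8 data="ftuxP" -> buffer=ErpIrUtRftuxPnZ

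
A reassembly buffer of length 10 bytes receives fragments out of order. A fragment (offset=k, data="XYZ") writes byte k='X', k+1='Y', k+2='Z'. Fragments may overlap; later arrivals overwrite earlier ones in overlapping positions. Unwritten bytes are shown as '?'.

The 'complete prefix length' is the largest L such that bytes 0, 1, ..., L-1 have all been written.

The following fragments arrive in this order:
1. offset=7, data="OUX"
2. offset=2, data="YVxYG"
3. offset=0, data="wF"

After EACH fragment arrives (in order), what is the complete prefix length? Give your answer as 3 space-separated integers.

Fragment 1: offset=7 data="OUX" -> buffer=???????OUX -> prefix_len=0
Fragment 2: offset=2 data="YVxYG" -> buffer=??YVxYGOUX -> prefix_len=0
Fragment 3: offset=0 data="wF" -> buffer=wFYVxYGOUX -> prefix_len=10

Answer: 0 0 10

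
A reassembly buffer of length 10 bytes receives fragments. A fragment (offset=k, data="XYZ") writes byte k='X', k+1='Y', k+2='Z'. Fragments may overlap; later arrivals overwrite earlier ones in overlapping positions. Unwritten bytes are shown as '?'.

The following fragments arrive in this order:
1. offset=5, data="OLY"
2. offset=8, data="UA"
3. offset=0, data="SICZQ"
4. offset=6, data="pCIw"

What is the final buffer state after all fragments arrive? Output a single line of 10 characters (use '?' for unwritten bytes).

Fragment 1: offset=5 data="OLY" -> buffer=?????OLY??
Fragment 2: offset=8 data="UA" -> buffer=?????OLYUA
Fragment 3: offset=0 data="SICZQ" -> buffer=SICZQOLYUA
Fragment 4: offset=6 data="pCIw" -> buffer=SICZQOpCIw

Answer: SICZQOpCIw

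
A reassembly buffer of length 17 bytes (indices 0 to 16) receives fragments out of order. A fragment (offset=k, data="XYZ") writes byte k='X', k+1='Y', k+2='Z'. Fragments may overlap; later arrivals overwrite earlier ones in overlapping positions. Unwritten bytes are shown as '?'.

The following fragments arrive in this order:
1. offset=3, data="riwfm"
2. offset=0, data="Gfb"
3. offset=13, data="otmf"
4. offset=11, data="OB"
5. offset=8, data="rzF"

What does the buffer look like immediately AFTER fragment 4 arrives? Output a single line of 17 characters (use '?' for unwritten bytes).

Fragment 1: offset=3 data="riwfm" -> buffer=???riwfm?????????
Fragment 2: offset=0 data="Gfb" -> buffer=Gfbriwfm?????????
Fragment 3: offset=13 data="otmf" -> buffer=Gfbriwfm?????otmf
Fragment 4: offset=11 data="OB" -> buffer=Gfbriwfm???OBotmf

Answer: Gfbriwfm???OBotmf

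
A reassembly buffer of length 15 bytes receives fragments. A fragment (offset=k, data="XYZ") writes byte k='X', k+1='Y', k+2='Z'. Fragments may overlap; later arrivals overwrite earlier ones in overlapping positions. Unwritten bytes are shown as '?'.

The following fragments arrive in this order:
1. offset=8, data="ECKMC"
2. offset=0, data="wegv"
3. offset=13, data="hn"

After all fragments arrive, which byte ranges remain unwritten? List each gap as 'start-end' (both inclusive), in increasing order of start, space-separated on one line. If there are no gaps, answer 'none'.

Answer: 4-7

Derivation:
Fragment 1: offset=8 len=5
Fragment 2: offset=0 len=4
Fragment 3: offset=13 len=2
Gaps: 4-7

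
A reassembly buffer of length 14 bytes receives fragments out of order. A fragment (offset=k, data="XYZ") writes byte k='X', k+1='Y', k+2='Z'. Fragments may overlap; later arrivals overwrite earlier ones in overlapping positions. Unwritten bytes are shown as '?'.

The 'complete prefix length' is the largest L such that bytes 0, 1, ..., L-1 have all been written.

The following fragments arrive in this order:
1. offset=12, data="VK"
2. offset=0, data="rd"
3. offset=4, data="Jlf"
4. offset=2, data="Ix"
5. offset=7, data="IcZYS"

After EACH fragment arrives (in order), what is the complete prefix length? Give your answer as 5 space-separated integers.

Answer: 0 2 2 7 14

Derivation:
Fragment 1: offset=12 data="VK" -> buffer=????????????VK -> prefix_len=0
Fragment 2: offset=0 data="rd" -> buffer=rd??????????VK -> prefix_len=2
Fragment 3: offset=4 data="Jlf" -> buffer=rd??Jlf?????VK -> prefix_len=2
Fragment 4: offset=2 data="Ix" -> buffer=rdIxJlf?????VK -> prefix_len=7
Fragment 5: offset=7 data="IcZYS" -> buffer=rdIxJlfIcZYSVK -> prefix_len=14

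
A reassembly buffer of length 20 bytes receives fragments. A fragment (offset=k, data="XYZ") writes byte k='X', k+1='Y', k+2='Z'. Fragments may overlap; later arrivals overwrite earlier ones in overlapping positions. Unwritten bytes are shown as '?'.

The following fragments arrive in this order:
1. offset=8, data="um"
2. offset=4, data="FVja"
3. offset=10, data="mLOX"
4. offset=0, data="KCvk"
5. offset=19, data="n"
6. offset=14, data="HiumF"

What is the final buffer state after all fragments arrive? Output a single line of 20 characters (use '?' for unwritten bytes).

Fragment 1: offset=8 data="um" -> buffer=????????um??????????
Fragment 2: offset=4 data="FVja" -> buffer=????FVjaum??????????
Fragment 3: offset=10 data="mLOX" -> buffer=????FVjaummLOX??????
Fragment 4: offset=0 data="KCvk" -> buffer=KCvkFVjaummLOX??????
Fragment 5: offset=19 data="n" -> buffer=KCvkFVjaummLOX?????n
Fragment 6: offset=14 data="HiumF" -> buffer=KCvkFVjaummLOXHiumFn

Answer: KCvkFVjaummLOXHiumFn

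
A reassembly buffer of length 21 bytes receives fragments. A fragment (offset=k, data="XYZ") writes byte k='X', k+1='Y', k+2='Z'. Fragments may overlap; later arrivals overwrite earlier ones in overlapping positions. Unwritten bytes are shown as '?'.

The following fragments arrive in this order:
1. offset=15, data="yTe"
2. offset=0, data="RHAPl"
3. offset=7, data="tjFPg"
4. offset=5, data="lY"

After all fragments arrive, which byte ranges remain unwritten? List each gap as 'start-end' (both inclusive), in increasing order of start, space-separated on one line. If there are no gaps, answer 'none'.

Answer: 12-14 18-20

Derivation:
Fragment 1: offset=15 len=3
Fragment 2: offset=0 len=5
Fragment 3: offset=7 len=5
Fragment 4: offset=5 len=2
Gaps: 12-14 18-20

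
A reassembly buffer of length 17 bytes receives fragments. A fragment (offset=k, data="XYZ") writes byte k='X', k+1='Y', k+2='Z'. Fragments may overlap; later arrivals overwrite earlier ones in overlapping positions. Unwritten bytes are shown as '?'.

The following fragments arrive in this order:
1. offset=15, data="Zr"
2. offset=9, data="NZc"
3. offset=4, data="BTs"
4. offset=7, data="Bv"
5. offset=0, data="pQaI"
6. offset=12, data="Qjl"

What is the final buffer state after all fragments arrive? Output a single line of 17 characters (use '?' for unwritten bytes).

Answer: pQaIBTsBvNZcQjlZr

Derivation:
Fragment 1: offset=15 data="Zr" -> buffer=???????????????Zr
Fragment 2: offset=9 data="NZc" -> buffer=?????????NZc???Zr
Fragment 3: offset=4 data="BTs" -> buffer=????BTs??NZc???Zr
Fragment 4: offset=7 data="Bv" -> buffer=????BTsBvNZc???Zr
Fragment 5: offset=0 data="pQaI" -> buffer=pQaIBTsBvNZc???Zr
Fragment 6: offset=12 data="Qjl" -> buffer=pQaIBTsBvNZcQjlZr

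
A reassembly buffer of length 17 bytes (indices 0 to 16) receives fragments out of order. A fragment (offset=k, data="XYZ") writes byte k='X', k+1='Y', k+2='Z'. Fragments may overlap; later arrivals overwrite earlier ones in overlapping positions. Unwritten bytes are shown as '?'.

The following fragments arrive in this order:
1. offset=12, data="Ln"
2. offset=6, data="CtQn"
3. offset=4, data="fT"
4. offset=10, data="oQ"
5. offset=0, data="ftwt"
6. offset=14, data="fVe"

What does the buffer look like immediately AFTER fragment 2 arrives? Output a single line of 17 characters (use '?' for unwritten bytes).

Answer: ??????CtQn??Ln???

Derivation:
Fragment 1: offset=12 data="Ln" -> buffer=????????????Ln???
Fragment 2: offset=6 data="CtQn" -> buffer=??????CtQn??Ln???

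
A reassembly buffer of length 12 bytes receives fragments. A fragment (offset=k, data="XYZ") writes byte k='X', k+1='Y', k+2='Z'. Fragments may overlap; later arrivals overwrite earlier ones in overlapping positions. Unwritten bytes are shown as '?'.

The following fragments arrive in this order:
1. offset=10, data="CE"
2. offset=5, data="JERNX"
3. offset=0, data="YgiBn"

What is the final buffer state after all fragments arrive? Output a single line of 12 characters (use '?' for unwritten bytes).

Answer: YgiBnJERNXCE

Derivation:
Fragment 1: offset=10 data="CE" -> buffer=??????????CE
Fragment 2: offset=5 data="JERNX" -> buffer=?????JERNXCE
Fragment 3: offset=0 data="YgiBn" -> buffer=YgiBnJERNXCE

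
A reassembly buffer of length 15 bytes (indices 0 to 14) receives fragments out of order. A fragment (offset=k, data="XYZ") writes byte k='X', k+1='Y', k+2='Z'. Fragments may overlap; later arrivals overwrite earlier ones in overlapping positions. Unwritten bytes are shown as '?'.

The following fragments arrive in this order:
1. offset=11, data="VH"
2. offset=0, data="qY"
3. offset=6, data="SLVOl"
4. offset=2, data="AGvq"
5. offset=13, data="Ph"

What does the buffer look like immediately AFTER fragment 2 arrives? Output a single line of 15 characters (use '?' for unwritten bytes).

Fragment 1: offset=11 data="VH" -> buffer=???????????VH??
Fragment 2: offset=0 data="qY" -> buffer=qY?????????VH??

Answer: qY?????????VH??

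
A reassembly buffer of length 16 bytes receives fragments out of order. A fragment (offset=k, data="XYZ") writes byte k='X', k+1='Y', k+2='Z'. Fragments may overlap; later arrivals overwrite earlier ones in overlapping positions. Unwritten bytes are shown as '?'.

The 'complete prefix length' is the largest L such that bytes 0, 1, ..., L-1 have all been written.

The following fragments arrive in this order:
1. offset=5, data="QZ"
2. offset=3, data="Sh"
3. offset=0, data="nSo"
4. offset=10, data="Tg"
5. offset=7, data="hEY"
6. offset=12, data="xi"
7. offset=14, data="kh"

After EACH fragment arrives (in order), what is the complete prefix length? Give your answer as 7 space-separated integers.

Fragment 1: offset=5 data="QZ" -> buffer=?????QZ????????? -> prefix_len=0
Fragment 2: offset=3 data="Sh" -> buffer=???ShQZ????????? -> prefix_len=0
Fragment 3: offset=0 data="nSo" -> buffer=nSoShQZ????????? -> prefix_len=7
Fragment 4: offset=10 data="Tg" -> buffer=nSoShQZ???Tg???? -> prefix_len=7
Fragment 5: offset=7 data="hEY" -> buffer=nSoShQZhEYTg???? -> prefix_len=12
Fragment 6: offset=12 data="xi" -> buffer=nSoShQZhEYTgxi?? -> prefix_len=14
Fragment 7: offset=14 data="kh" -> buffer=nSoShQZhEYTgxikh -> prefix_len=16

Answer: 0 0 7 7 12 14 16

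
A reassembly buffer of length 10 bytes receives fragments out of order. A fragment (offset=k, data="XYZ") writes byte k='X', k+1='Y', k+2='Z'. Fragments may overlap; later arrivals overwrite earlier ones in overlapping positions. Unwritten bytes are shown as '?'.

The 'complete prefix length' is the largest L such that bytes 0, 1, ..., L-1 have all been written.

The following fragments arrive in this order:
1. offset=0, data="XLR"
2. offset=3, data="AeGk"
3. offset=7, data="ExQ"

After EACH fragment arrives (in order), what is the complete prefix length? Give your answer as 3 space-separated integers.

Answer: 3 7 10

Derivation:
Fragment 1: offset=0 data="XLR" -> buffer=XLR??????? -> prefix_len=3
Fragment 2: offset=3 data="AeGk" -> buffer=XLRAeGk??? -> prefix_len=7
Fragment 3: offset=7 data="ExQ" -> buffer=XLRAeGkExQ -> prefix_len=10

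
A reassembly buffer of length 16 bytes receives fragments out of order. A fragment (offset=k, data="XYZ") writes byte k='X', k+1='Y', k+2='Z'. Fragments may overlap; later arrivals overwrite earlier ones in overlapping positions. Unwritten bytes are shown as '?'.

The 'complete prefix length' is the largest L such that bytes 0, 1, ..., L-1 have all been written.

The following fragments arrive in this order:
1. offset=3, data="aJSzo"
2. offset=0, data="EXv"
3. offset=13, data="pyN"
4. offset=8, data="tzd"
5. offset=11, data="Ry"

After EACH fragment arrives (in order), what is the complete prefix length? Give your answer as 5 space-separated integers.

Fragment 1: offset=3 data="aJSzo" -> buffer=???aJSzo???????? -> prefix_len=0
Fragment 2: offset=0 data="EXv" -> buffer=EXvaJSzo???????? -> prefix_len=8
Fragment 3: offset=13 data="pyN" -> buffer=EXvaJSzo?????pyN -> prefix_len=8
Fragment 4: offset=8 data="tzd" -> buffer=EXvaJSzotzd??pyN -> prefix_len=11
Fragment 5: offset=11 data="Ry" -> buffer=EXvaJSzotzdRypyN -> prefix_len=16

Answer: 0 8 8 11 16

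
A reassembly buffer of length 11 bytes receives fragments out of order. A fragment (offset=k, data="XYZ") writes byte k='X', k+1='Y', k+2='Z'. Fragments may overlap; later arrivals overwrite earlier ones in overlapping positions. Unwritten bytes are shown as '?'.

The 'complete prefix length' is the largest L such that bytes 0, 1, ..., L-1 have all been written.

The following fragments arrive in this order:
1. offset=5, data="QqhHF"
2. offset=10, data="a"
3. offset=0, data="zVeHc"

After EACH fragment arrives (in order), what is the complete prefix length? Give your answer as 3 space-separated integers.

Fragment 1: offset=5 data="QqhHF" -> buffer=?????QqhHF? -> prefix_len=0
Fragment 2: offset=10 data="a" -> buffer=?????QqhHFa -> prefix_len=0
Fragment 3: offset=0 data="zVeHc" -> buffer=zVeHcQqhHFa -> prefix_len=11

Answer: 0 0 11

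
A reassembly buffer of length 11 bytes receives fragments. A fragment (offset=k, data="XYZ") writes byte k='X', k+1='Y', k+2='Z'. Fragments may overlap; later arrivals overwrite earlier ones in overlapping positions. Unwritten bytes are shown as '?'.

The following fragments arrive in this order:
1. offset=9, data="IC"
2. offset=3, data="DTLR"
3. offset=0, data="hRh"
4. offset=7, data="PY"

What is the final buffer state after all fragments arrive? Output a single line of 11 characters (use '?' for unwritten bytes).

Answer: hRhDTLRPYIC

Derivation:
Fragment 1: offset=9 data="IC" -> buffer=?????????IC
Fragment 2: offset=3 data="DTLR" -> buffer=???DTLR??IC
Fragment 3: offset=0 data="hRh" -> buffer=hRhDTLR??IC
Fragment 4: offset=7 data="PY" -> buffer=hRhDTLRPYIC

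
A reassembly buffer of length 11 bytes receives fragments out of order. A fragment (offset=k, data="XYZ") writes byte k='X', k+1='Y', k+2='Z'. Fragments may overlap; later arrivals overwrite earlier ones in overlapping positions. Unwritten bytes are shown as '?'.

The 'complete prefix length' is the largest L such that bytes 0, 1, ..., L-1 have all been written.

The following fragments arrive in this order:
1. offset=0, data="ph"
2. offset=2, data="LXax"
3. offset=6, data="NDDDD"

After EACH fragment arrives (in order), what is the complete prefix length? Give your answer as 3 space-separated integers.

Fragment 1: offset=0 data="ph" -> buffer=ph????????? -> prefix_len=2
Fragment 2: offset=2 data="LXax" -> buffer=phLXax????? -> prefix_len=6
Fragment 3: offset=6 data="NDDDD" -> buffer=phLXaxNDDDD -> prefix_len=11

Answer: 2 6 11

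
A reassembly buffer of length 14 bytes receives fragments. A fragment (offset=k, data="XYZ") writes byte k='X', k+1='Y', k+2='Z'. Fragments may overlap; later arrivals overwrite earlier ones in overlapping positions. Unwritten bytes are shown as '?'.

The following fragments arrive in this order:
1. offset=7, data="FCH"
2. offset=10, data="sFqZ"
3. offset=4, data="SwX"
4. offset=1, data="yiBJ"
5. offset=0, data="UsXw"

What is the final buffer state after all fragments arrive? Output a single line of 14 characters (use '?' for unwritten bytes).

Answer: UsXwJwXFCHsFqZ

Derivation:
Fragment 1: offset=7 data="FCH" -> buffer=???????FCH????
Fragment 2: offset=10 data="sFqZ" -> buffer=???????FCHsFqZ
Fragment 3: offset=4 data="SwX" -> buffer=????SwXFCHsFqZ
Fragment 4: offset=1 data="yiBJ" -> buffer=?yiBJwXFCHsFqZ
Fragment 5: offset=0 data="UsXw" -> buffer=UsXwJwXFCHsFqZ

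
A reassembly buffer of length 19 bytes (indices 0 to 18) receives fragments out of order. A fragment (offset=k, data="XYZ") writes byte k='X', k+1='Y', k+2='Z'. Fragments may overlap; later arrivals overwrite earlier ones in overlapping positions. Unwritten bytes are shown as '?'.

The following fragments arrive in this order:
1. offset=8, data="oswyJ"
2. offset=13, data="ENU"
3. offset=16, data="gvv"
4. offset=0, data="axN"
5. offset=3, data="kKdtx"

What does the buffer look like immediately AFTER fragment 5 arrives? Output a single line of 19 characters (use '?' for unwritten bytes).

Fragment 1: offset=8 data="oswyJ" -> buffer=????????oswyJ??????
Fragment 2: offset=13 data="ENU" -> buffer=????????oswyJENU???
Fragment 3: offset=16 data="gvv" -> buffer=????????oswyJENUgvv
Fragment 4: offset=0 data="axN" -> buffer=axN?????oswyJENUgvv
Fragment 5: offset=3 data="kKdtx" -> buffer=axNkKdtxoswyJENUgvv

Answer: axNkKdtxoswyJENUgvv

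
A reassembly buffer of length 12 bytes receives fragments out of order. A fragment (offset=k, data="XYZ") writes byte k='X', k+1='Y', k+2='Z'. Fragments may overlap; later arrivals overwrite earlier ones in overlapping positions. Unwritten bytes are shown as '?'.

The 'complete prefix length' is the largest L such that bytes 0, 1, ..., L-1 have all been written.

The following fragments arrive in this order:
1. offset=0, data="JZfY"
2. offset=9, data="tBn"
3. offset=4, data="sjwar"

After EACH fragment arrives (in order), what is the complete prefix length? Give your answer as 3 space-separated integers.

Answer: 4 4 12

Derivation:
Fragment 1: offset=0 data="JZfY" -> buffer=JZfY???????? -> prefix_len=4
Fragment 2: offset=9 data="tBn" -> buffer=JZfY?????tBn -> prefix_len=4
Fragment 3: offset=4 data="sjwar" -> buffer=JZfYsjwartBn -> prefix_len=12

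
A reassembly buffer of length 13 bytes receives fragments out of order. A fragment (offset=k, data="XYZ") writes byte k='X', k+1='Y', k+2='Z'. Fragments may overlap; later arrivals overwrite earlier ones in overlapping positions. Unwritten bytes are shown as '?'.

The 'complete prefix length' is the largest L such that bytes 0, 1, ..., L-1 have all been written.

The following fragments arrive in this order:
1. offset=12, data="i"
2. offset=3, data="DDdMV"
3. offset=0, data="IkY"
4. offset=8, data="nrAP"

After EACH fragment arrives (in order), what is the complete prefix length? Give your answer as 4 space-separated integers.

Fragment 1: offset=12 data="i" -> buffer=????????????i -> prefix_len=0
Fragment 2: offset=3 data="DDdMV" -> buffer=???DDdMV????i -> prefix_len=0
Fragment 3: offset=0 data="IkY" -> buffer=IkYDDdMV????i -> prefix_len=8
Fragment 4: offset=8 data="nrAP" -> buffer=IkYDDdMVnrAPi -> prefix_len=13

Answer: 0 0 8 13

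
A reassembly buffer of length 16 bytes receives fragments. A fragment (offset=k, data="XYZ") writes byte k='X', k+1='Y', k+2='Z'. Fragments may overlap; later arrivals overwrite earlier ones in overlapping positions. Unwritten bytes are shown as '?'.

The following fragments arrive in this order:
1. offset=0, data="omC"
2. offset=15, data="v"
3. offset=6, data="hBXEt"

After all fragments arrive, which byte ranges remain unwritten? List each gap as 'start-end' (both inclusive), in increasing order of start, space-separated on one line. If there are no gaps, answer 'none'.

Answer: 3-5 11-14

Derivation:
Fragment 1: offset=0 len=3
Fragment 2: offset=15 len=1
Fragment 3: offset=6 len=5
Gaps: 3-5 11-14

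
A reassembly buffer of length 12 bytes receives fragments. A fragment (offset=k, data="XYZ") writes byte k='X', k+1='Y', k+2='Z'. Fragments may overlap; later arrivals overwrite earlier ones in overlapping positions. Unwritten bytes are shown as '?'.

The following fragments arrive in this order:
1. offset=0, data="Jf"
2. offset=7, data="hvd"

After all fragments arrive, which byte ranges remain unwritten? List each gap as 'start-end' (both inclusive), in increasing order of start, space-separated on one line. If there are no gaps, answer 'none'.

Answer: 2-6 10-11

Derivation:
Fragment 1: offset=0 len=2
Fragment 2: offset=7 len=3
Gaps: 2-6 10-11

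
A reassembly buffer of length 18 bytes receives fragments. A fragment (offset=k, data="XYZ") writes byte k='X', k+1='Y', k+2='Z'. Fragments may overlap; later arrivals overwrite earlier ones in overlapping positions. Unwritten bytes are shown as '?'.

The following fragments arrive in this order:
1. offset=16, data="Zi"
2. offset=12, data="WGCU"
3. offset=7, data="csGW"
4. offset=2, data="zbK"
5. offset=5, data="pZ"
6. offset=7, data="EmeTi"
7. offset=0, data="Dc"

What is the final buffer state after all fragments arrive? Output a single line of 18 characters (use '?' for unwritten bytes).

Answer: DczbKpZEmeTiWGCUZi

Derivation:
Fragment 1: offset=16 data="Zi" -> buffer=????????????????Zi
Fragment 2: offset=12 data="WGCU" -> buffer=????????????WGCUZi
Fragment 3: offset=7 data="csGW" -> buffer=???????csGW?WGCUZi
Fragment 4: offset=2 data="zbK" -> buffer=??zbK??csGW?WGCUZi
Fragment 5: offset=5 data="pZ" -> buffer=??zbKpZcsGW?WGCUZi
Fragment 6: offset=7 data="EmeTi" -> buffer=??zbKpZEmeTiWGCUZi
Fragment 7: offset=0 data="Dc" -> buffer=DczbKpZEmeTiWGCUZi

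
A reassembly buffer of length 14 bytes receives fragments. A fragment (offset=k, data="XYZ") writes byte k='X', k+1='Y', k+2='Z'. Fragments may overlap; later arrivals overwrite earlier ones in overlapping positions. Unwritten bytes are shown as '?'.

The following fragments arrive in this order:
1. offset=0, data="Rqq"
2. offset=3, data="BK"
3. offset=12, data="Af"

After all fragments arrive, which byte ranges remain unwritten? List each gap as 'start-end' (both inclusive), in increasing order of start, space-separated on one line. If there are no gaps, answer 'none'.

Fragment 1: offset=0 len=3
Fragment 2: offset=3 len=2
Fragment 3: offset=12 len=2
Gaps: 5-11

Answer: 5-11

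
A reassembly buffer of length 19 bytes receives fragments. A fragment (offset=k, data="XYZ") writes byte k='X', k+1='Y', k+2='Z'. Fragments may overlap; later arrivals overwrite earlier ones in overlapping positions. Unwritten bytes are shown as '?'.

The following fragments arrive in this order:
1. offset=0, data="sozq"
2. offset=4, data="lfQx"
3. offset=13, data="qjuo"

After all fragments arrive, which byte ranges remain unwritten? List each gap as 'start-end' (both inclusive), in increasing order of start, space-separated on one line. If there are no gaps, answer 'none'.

Answer: 8-12 17-18

Derivation:
Fragment 1: offset=0 len=4
Fragment 2: offset=4 len=4
Fragment 3: offset=13 len=4
Gaps: 8-12 17-18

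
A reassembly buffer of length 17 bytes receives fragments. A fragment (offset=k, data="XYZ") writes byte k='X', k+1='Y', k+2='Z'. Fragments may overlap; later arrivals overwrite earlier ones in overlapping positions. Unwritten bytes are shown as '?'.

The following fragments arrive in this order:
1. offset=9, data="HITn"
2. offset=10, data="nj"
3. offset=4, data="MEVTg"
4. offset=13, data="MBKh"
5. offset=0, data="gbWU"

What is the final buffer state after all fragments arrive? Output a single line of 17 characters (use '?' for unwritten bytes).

Answer: gbWUMEVTgHnjnMBKh

Derivation:
Fragment 1: offset=9 data="HITn" -> buffer=?????????HITn????
Fragment 2: offset=10 data="nj" -> buffer=?????????Hnjn????
Fragment 3: offset=4 data="MEVTg" -> buffer=????MEVTgHnjn????
Fragment 4: offset=13 data="MBKh" -> buffer=????MEVTgHnjnMBKh
Fragment 5: offset=0 data="gbWU" -> buffer=gbWUMEVTgHnjnMBKh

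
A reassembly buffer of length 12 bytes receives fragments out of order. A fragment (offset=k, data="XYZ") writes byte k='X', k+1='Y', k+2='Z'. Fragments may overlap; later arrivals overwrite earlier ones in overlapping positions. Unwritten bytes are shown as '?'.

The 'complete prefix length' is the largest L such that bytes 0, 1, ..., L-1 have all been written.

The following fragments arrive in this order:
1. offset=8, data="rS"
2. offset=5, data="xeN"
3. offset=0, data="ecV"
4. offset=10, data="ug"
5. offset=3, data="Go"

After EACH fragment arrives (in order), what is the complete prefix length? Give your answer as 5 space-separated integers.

Fragment 1: offset=8 data="rS" -> buffer=????????rS?? -> prefix_len=0
Fragment 2: offset=5 data="xeN" -> buffer=?????xeNrS?? -> prefix_len=0
Fragment 3: offset=0 data="ecV" -> buffer=ecV??xeNrS?? -> prefix_len=3
Fragment 4: offset=10 data="ug" -> buffer=ecV??xeNrSug -> prefix_len=3
Fragment 5: offset=3 data="Go" -> buffer=ecVGoxeNrSug -> prefix_len=12

Answer: 0 0 3 3 12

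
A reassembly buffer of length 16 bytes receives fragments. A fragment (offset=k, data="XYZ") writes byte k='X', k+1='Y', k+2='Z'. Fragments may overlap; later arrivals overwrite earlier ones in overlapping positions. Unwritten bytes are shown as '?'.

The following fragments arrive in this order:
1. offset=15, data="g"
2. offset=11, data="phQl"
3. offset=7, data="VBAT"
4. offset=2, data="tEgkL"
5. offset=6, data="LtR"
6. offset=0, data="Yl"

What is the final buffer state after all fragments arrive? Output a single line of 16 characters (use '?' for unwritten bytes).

Answer: YltEgkLtRATphQlg

Derivation:
Fragment 1: offset=15 data="g" -> buffer=???????????????g
Fragment 2: offset=11 data="phQl" -> buffer=???????????phQlg
Fragment 3: offset=7 data="VBAT" -> buffer=???????VBATphQlg
Fragment 4: offset=2 data="tEgkL" -> buffer=??tEgkLVBATphQlg
Fragment 5: offset=6 data="LtR" -> buffer=??tEgkLtRATphQlg
Fragment 6: offset=0 data="Yl" -> buffer=YltEgkLtRATphQlg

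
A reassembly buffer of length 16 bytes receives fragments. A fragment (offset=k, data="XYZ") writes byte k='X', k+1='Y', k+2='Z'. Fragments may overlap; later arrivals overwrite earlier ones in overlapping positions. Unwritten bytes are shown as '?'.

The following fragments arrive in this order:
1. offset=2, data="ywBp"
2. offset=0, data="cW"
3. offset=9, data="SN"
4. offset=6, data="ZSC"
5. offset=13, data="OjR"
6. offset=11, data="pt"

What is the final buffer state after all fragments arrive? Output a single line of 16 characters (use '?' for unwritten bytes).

Answer: cWywBpZSCSNptOjR

Derivation:
Fragment 1: offset=2 data="ywBp" -> buffer=??ywBp??????????
Fragment 2: offset=0 data="cW" -> buffer=cWywBp??????????
Fragment 3: offset=9 data="SN" -> buffer=cWywBp???SN?????
Fragment 4: offset=6 data="ZSC" -> buffer=cWywBpZSCSN?????
Fragment 5: offset=13 data="OjR" -> buffer=cWywBpZSCSN??OjR
Fragment 6: offset=11 data="pt" -> buffer=cWywBpZSCSNptOjR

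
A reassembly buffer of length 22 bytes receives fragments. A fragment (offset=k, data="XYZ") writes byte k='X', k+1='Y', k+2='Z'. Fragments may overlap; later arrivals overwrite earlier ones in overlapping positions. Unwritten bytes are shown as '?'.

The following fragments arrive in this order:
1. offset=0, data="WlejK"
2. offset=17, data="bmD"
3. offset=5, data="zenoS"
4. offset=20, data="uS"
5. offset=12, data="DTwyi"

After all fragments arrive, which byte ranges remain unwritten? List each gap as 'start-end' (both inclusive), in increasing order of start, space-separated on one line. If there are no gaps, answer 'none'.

Answer: 10-11

Derivation:
Fragment 1: offset=0 len=5
Fragment 2: offset=17 len=3
Fragment 3: offset=5 len=5
Fragment 4: offset=20 len=2
Fragment 5: offset=12 len=5
Gaps: 10-11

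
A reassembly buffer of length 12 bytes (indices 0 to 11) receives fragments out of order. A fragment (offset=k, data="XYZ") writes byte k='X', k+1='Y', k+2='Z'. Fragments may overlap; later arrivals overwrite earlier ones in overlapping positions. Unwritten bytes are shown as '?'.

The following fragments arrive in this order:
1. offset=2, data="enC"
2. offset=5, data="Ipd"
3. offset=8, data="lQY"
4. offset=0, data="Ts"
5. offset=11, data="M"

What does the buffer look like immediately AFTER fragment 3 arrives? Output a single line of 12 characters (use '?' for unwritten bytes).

Fragment 1: offset=2 data="enC" -> buffer=??enC???????
Fragment 2: offset=5 data="Ipd" -> buffer=??enCIpd????
Fragment 3: offset=8 data="lQY" -> buffer=??enCIpdlQY?

Answer: ??enCIpdlQY?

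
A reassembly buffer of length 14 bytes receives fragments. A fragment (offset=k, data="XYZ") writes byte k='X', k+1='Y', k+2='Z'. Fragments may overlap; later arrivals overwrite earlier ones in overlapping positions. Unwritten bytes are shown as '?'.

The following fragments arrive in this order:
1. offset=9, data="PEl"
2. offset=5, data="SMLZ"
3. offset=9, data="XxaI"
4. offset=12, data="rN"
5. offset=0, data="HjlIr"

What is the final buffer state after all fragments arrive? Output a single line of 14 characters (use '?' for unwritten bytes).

Fragment 1: offset=9 data="PEl" -> buffer=?????????PEl??
Fragment 2: offset=5 data="SMLZ" -> buffer=?????SMLZPEl??
Fragment 3: offset=9 data="XxaI" -> buffer=?????SMLZXxaI?
Fragment 4: offset=12 data="rN" -> buffer=?????SMLZXxarN
Fragment 5: offset=0 data="HjlIr" -> buffer=HjlIrSMLZXxarN

Answer: HjlIrSMLZXxarN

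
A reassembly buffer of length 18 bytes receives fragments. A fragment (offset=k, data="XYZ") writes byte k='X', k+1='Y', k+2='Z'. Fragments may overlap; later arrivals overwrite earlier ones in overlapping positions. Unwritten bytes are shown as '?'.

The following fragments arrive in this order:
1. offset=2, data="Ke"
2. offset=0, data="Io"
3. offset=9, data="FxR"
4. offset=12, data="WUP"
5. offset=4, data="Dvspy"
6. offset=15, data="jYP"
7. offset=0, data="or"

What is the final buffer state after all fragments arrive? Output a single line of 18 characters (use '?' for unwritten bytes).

Fragment 1: offset=2 data="Ke" -> buffer=??Ke??????????????
Fragment 2: offset=0 data="Io" -> buffer=IoKe??????????????
Fragment 3: offset=9 data="FxR" -> buffer=IoKe?????FxR??????
Fragment 4: offset=12 data="WUP" -> buffer=IoKe?????FxRWUP???
Fragment 5: offset=4 data="Dvspy" -> buffer=IoKeDvspyFxRWUP???
Fragment 6: offset=15 data="jYP" -> buffer=IoKeDvspyFxRWUPjYP
Fragment 7: offset=0 data="or" -> buffer=orKeDvspyFxRWUPjYP

Answer: orKeDvspyFxRWUPjYP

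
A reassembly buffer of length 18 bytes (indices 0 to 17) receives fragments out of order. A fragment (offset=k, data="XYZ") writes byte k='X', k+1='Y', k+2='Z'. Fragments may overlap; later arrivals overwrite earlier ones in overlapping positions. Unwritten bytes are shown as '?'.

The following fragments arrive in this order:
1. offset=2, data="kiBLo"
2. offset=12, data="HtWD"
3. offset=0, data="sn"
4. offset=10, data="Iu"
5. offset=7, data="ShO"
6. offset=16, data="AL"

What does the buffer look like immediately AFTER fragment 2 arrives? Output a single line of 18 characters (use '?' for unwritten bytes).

Fragment 1: offset=2 data="kiBLo" -> buffer=??kiBLo???????????
Fragment 2: offset=12 data="HtWD" -> buffer=??kiBLo?????HtWD??

Answer: ??kiBLo?????HtWD??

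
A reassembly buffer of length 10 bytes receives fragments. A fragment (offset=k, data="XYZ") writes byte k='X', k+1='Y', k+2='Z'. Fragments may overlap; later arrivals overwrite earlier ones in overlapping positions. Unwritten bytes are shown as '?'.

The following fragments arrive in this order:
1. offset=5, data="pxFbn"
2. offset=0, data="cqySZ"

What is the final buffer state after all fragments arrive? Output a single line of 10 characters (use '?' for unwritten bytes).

Fragment 1: offset=5 data="pxFbn" -> buffer=?????pxFbn
Fragment 2: offset=0 data="cqySZ" -> buffer=cqySZpxFbn

Answer: cqySZpxFbn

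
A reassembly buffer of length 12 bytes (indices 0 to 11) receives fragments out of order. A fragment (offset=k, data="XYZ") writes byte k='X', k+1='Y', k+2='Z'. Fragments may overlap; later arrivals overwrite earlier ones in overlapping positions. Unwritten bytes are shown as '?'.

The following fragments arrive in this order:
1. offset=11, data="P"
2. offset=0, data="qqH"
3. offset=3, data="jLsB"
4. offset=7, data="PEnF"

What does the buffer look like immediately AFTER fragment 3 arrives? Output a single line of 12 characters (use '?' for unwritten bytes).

Answer: qqHjLsB????P

Derivation:
Fragment 1: offset=11 data="P" -> buffer=???????????P
Fragment 2: offset=0 data="qqH" -> buffer=qqH????????P
Fragment 3: offset=3 data="jLsB" -> buffer=qqHjLsB????P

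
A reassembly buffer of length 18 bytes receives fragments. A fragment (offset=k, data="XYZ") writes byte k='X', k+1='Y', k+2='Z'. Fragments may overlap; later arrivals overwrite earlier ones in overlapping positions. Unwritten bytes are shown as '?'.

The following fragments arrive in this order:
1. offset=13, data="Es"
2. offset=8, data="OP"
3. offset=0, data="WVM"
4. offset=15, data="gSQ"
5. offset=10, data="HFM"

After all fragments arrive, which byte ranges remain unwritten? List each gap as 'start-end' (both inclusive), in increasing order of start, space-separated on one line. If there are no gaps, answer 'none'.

Answer: 3-7

Derivation:
Fragment 1: offset=13 len=2
Fragment 2: offset=8 len=2
Fragment 3: offset=0 len=3
Fragment 4: offset=15 len=3
Fragment 5: offset=10 len=3
Gaps: 3-7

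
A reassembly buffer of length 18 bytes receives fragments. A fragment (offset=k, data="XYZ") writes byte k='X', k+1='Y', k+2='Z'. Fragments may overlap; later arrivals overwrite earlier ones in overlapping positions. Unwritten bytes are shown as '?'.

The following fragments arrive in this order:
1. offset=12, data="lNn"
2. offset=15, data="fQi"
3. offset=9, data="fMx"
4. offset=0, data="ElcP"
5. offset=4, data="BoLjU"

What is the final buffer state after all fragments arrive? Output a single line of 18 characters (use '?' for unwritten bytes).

Fragment 1: offset=12 data="lNn" -> buffer=????????????lNn???
Fragment 2: offset=15 data="fQi" -> buffer=????????????lNnfQi
Fragment 3: offset=9 data="fMx" -> buffer=?????????fMxlNnfQi
Fragment 4: offset=0 data="ElcP" -> buffer=ElcP?????fMxlNnfQi
Fragment 5: offset=4 data="BoLjU" -> buffer=ElcPBoLjUfMxlNnfQi

Answer: ElcPBoLjUfMxlNnfQi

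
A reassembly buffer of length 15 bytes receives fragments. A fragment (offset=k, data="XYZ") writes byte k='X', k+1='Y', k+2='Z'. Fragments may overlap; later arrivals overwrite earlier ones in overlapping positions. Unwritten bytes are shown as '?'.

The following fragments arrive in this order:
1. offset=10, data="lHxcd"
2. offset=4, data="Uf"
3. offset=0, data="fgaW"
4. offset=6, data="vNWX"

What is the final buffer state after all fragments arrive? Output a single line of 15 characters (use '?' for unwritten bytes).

Answer: fgaWUfvNWXlHxcd

Derivation:
Fragment 1: offset=10 data="lHxcd" -> buffer=??????????lHxcd
Fragment 2: offset=4 data="Uf" -> buffer=????Uf????lHxcd
Fragment 3: offset=0 data="fgaW" -> buffer=fgaWUf????lHxcd
Fragment 4: offset=6 data="vNWX" -> buffer=fgaWUfvNWXlHxcd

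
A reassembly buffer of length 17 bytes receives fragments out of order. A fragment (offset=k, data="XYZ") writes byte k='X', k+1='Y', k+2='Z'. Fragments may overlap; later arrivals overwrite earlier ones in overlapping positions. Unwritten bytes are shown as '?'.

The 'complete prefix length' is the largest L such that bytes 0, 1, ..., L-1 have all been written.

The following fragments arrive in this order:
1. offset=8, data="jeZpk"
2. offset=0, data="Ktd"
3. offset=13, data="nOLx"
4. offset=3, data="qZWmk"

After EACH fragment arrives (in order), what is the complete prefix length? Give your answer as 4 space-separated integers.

Answer: 0 3 3 17

Derivation:
Fragment 1: offset=8 data="jeZpk" -> buffer=????????jeZpk???? -> prefix_len=0
Fragment 2: offset=0 data="Ktd" -> buffer=Ktd?????jeZpk???? -> prefix_len=3
Fragment 3: offset=13 data="nOLx" -> buffer=Ktd?????jeZpknOLx -> prefix_len=3
Fragment 4: offset=3 data="qZWmk" -> buffer=KtdqZWmkjeZpknOLx -> prefix_len=17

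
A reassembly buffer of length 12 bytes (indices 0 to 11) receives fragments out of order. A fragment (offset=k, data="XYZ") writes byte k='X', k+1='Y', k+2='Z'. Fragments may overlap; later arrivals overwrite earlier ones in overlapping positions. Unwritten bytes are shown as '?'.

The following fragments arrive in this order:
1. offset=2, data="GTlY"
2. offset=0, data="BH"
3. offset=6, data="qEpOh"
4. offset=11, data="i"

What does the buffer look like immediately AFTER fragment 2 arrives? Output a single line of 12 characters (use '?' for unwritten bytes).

Answer: BHGTlY??????

Derivation:
Fragment 1: offset=2 data="GTlY" -> buffer=??GTlY??????
Fragment 2: offset=0 data="BH" -> buffer=BHGTlY??????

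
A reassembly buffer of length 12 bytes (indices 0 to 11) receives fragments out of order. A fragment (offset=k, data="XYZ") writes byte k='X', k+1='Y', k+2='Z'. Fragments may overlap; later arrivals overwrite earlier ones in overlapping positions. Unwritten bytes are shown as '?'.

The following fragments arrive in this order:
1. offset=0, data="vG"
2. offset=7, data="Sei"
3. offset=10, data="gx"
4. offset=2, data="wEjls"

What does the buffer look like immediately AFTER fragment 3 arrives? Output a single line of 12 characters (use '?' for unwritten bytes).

Fragment 1: offset=0 data="vG" -> buffer=vG??????????
Fragment 2: offset=7 data="Sei" -> buffer=vG?????Sei??
Fragment 3: offset=10 data="gx" -> buffer=vG?????Seigx

Answer: vG?????Seigx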